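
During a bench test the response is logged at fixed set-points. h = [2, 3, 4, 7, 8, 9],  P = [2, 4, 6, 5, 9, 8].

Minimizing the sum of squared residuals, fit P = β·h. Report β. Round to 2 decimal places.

The normal equations are: 223·β = 219.
(Σh·h = 223, Σh·P = 219.)
β = 219/223 = 0.982063.

β = 0.98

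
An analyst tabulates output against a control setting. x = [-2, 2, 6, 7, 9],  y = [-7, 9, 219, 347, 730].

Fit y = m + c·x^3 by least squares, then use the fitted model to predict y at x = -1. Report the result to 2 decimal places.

MᵀM·[m, c]ᵀ = Mᵀy reads: 5·m + 1288·c = 1298;  1288·m + 695874·c = 698623.
Δ = 5·695874 − 1288² = 1820426.
m = (1298·695874 − 1288·698623)/1820426 = 1709014/910213; c = (5·698623 − 1288·1298)/1820426 = 1821291/1820426.
At x = -1: ŷ = (1709014/910213)·(1) + (1821291/1820426)·(-1) = 1596737/1820426.

ŷ = 0.88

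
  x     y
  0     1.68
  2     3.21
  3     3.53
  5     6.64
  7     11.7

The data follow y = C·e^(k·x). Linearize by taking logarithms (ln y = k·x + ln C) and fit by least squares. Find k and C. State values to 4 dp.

With ln yᵢ as the transformed response and xᵢ as the regressor:
Σx = 17.0000, Σ(x)² = 87.0000, Σln y = 7.2991, Σx·ln y = 32.7991.
Equations: 87.0000·k + 17.0000·ln C = 32.7991;  17.0000·k + 5·ln C = 7.2991.
Solving (det = 146.0000): k = 0.27337, ln C = 0.53037, so C = exp(0.53037) = 1.69956.

k = 0.2734, C = 1.6996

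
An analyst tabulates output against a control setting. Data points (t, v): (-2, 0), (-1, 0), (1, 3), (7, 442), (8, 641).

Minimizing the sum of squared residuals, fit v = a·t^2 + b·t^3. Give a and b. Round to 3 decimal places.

Forming AᵀA = [[6515, 49543]; [49543, 379859]] and Aᵀv = [62685, 479801]ᵀ gives AᵀA·[a, b]ᵀ = Aᵀv.
det = 6515·379859 − 49543² = 20272536.
a = (62685·379859 − 49543·479801)/20272536 = 5085059/2534067; b = (6515·479801 − 49543·62685)/20272536 = 2537570/2534067.

a = 2.007, b = 1.001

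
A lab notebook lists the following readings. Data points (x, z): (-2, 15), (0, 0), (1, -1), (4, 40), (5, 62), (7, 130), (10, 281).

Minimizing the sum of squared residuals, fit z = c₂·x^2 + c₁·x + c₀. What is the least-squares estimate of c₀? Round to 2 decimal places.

c₀ = -1.22

From the data, Σx^2·x^2 = 13299, Σx^2·x = 1525, Σx^2 = 195, Σx·x = 195, Σx = 25, Σ1 = 7.
And Σx^2·z = 36719, Σx·z = 4159, Σz = 527.
Normal equations: [[13299, 1525, 195]; [1525, 195, 25]; [195, 25, 7]]·[c₂, c₁, c₀]ᵀ = [36719, 4159, 527]ᵀ.
Solving the 3×3 system (Gaussian elimination) gives c₂ = 38782/12697, c₁ = -305011/126970, c₀ = -31041/25394.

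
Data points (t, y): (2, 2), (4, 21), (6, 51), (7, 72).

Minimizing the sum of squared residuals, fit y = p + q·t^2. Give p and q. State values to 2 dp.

p = -4.10, q = 1.55

Sums needed: Σ1 = 4, Σt^2 = 105, Σt^2·t^2 = 3969.
For Aᵀy: Σy = 146, Σt^2·y = 5708.
So AᵀA·[p, q]ᵀ = Aᵀy: [[4, 105]; [105, 3969]]·[p, q]ᵀ = [146, 5708]ᵀ.
Eliminating q: 3969·(row 1) − 105·(row 2) gives 4851·p = 3969·146 − 105·5708 = -19866, so p = -86/21.
Then q = (5708 − 105·(-86/21))/3969 = 682/441.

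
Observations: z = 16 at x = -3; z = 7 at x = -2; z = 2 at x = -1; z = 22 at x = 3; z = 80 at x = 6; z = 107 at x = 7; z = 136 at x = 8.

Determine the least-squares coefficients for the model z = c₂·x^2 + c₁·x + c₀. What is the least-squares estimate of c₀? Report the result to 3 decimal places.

c₀ = 1.361

AᵀA·[c₂, c₁, c₀]ᵀ = Aᵀz reads: 7972·c₂ + 1062·c₁ + 172·c₀ = 17199;  1062·c₂ + 172·c₁ + 18·c₀ = 2319;  172·c₂ + 18·c₁ + 7·c₀ = 370.
Row-reducing yields c₂ = 85867/43422, c₁ = 16359/14474, c₀ = 29545/21711.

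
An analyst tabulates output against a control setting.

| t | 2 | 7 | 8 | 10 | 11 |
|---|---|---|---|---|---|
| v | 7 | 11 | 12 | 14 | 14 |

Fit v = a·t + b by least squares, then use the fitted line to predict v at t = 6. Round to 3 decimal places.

v̂ = 10.293

With design matrix M, MᵀM = [[338, 38]; [38, 5]] and Mᵀv = [481, 58]ᵀ.
det = 338·5 − 38² = 246.
a = (481·5 − 38·58)/246 = 67/82; b = (338·58 − 38·481)/246 = 221/41.
At t = 6: v̂ = (67/82)·(6) + (221/41)·(1) = 422/41.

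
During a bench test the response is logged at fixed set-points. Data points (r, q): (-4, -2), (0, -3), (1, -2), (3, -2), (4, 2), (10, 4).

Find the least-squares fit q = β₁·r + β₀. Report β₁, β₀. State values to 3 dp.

Setting ∂/∂β₁ … = 0 gives: 142·β₁ + 14·β₀ = 48;  14·β₁ + 6·β₀ = -3.
Δ = 142·6 − 14² = 656.
β₁ = (48·6 − 14·(-3))/656 = 165/328; β₀ = (142·(-3) − 14·48)/656 = -549/328.

β₁ = 0.503, β₀ = -1.674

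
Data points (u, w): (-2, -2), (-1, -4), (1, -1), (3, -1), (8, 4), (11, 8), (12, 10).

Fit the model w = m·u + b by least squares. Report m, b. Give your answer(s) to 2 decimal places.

The normal equations are: 344·m + 32·b = 244;  32·m + 7·b = 14.
det = 344·7 − 32² = 1384.
m = (244·7 − 32·14)/1384 = 315/346; b = (344·14 − 32·244)/1384 = -374/173.

m = 0.91, b = -2.16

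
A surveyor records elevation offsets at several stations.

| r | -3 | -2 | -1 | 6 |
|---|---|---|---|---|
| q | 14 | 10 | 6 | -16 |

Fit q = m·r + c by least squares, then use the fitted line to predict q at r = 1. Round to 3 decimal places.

q̂ = 0.220

Sums needed: Σr·r = 50, Σr = 0, Σ1 = 4.
Right-hand side: Σr·q = -164, Σq = 14.
XᵀX·[m, c]ᵀ = Xᵀq becomes [[50, 0]; [0, 4]]·[m, c]ᵀ = [-164, 14]ᵀ.
Determinant 50·4 − 0² = 200.
m = ((-164)·4 − 0·14)/200 = -82/25; c = (50·14 − 0·(-164))/200 = 7/2.
At r = 1: q̂ = (-82/25)·(1) + (7/2)·(1) = 11/50.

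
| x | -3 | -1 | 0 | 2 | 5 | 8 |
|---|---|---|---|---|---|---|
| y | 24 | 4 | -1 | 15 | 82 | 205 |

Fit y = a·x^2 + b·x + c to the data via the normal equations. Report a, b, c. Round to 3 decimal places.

Entries of AᵀA: Σx^2·x^2 = 4819, Σx^2·x = 617, Σx^2 = 103, Σx·x = 103, Σx = 11, Σ1 = 6.
And Σx^2·y = 15450, Σx·y = 2004, Σy = 329.
Inverting the 3×3 Gram matrix, [a, b, c]ᵀ = [7577/2478, 2741/2478, 130/413]ᵀ.

a = 3.058, b = 1.106, c = 0.315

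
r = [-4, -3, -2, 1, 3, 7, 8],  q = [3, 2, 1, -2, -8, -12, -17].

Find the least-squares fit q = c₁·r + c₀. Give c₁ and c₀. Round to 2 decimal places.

Setting ∂/∂c₁ … = 0 gives: 152·c₁ + 10·c₀ = -266;  10·c₁ + 7·c₀ = -33.
(Σr·r = 152, Σr = 10, Σ1 = 7, Σr·q = -266, Σq = -33.)
Δ = 152·7 − 10² = 964.
c₁ = ((-266)·7 − 10·(-33))/964 = -383/241; c₀ = (152·(-33) − 10·(-266))/964 = -589/241.

c₁ = -1.59, c₀ = -2.44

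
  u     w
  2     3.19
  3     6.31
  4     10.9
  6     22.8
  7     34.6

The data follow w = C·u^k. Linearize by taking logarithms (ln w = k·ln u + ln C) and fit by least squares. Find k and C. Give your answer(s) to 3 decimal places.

k = 1.878, C = 0.830

Linearized form: ln w = k·ln u + ln C. From the 5 transformed points,
Sums: Σln u = 6.9157, Σ(ln u)² = 10.6062, Σln w = 12.0615, Σln u·ln w = 18.6378.
Normal system: [[10.6062, 6.9157]; [6.9157, 5]]·[k, ln C]ᵀ = [18.6378, 12.0615]ᵀ.
Slope k = (n·Σln u·ln w − Σln u·Σln w)/(n·Σ(ln u)² − (Σln u)²) = (5·18.6378 − 6.9157·12.0615)/5.2037 = 1.87844; ln C = (Σln w − k·Σln u)/n = -0.18585, so C = exp(-0.18585) = 0.83040.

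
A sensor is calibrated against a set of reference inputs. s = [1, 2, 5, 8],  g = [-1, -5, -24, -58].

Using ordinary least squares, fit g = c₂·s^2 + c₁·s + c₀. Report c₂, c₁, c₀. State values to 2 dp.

The normal system XᵀX·[c₂, c₁, c₀]ᵀ = Xᵀg is [[4738, 646, 94]; [646, 94, 16]; [94, 16, 4]]·[c₂, c₁, c₀]ᵀ = [-4333, -595, -88]ᵀ.
Row-reducing yields c₂ = -26/33, c₁ = -111/110, c₀ = 91/165.

c₂ = -0.79, c₁ = -1.01, c₀ = 0.55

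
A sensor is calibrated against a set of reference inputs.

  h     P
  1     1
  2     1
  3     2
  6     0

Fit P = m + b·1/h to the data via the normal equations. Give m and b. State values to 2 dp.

m = 0.79, b = 0.43

From the data, Σ1 = 4, Σ1/h = 2, Σ1/h·1/h = 25/18.
And ΣP = 4, Σ1/h·P = 13/6.
Normal equations: [[4, 2]; [2, 25/18]]·[m, b]ᵀ = [4, 13/6]ᵀ.
Eliminating b: (25/18)·(row 1) − 2·(row 2) gives (14/9)·m = (25/18)·4 − 2·(13/6) = 11/9, so m = 11/14.
Then b = ((13/6) − 2·(11/14))/(25/18) = 3/7.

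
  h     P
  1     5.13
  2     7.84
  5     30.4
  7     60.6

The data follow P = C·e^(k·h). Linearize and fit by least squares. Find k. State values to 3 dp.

k = 0.418

Linearized form: ln P = k·h + ln C. From the 4 transformed points,
XᵀX = [[79.0000, 15.0000]; [15.0000, 4]], rhs = [51.5559, 11.2131]ᵀ  (here Σh = 15.0000, Σ(h)² = 79.0000, Σln P = 11.2131, Σh·ln P = 51.5559).
Slope k = (n·Σh·ln P − Σh·Σln P)/(n·Σ(h)² − (Σh)²) = (4·51.5559 − 15.0000·11.2131)/91.0000 = 0.41788; ln C = (Σln P − k·Σh)/n = 1.23622.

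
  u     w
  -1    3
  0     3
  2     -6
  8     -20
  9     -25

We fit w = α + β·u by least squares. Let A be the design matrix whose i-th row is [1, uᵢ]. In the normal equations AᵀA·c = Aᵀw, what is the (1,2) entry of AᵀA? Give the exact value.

18

Row 1 ↔ basis 1, column 2 ↔ basis u, so (AᵀA)_{1,2} = Σᵢ u = (1)·(-1) + (1)·(0) + (1)·(2) + (1)·(8) + (1)·(9) = 18.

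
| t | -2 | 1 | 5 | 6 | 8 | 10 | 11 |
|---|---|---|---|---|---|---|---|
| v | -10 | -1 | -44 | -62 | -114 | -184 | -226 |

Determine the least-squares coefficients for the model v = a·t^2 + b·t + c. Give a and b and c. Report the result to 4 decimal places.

a = -1.9892, b = 1.4208, c = 0.2581

From the data, Σt^2·t^2 = 30675, Σt^2·t = 3177, Σt^2 = 351, Σt·t = 351, Σt = 39, Σ1 = 7.
Moment sums: Σt^2·v = -56415, Σt·v = -5811, Σv = -641.
XᵀX·[a, b, c]ᵀ = Xᵀv becomes [[30675, 3177, 351]; [3177, 351, 39]; [351, 39, 7]]·[a, b, c]ᵀ = [-56415, -5811, -641]ᵀ.
Row-reducing yields a = -33059/16619, b = 23613/16619, c = 4289/16619.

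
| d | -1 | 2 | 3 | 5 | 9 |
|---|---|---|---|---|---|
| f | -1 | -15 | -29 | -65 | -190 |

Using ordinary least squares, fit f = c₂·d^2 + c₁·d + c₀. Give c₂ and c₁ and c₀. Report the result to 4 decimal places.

Normal-equation sums: Σd^2·d^2 = 7284, Σd^2·d = 888, Σd^2 = 120, Σd·d = 120, Σd = 18, Σ1 = 5.
Moment sums: Σd^2·f = -17337, Σd·f = -2151, Σf = -300.
So AᵀA·[c₂, c₁, c₀]ᵀ = Aᵀf: [[7284, 888, 120]; [888, 120, 18]; [120, 18, 5]]·[c₂, c₁, c₀]ᵀ = [-17337, -2151, -300]ᵀ.
Solving the 3×3 system (Gaussian elimination) gives c₂ = -9887/4884, c₁ = -13085/4884, c₀ = -131/74.

c₂ = -2.0244, c₁ = -2.6792, c₀ = -1.7703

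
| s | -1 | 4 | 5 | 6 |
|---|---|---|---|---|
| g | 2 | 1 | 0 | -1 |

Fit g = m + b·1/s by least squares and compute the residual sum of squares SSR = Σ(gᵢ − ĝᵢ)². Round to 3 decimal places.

SSR = 2.279

Sums needed: Σ1 = 4, Σ1/s = -23/60, Σ1/s·1/s = 4069/3600.
Right-hand side: Σg = 2, Σ1/s·g = -23/12.
So MᵀM·[m, b]ᵀ = Mᵀg: [[4, -23/60]; [-23/60, 4069/3600]]·[m, b]ᵀ = [2, -23/12]ᵀ.
Δ = 4·(4069/3600) − (-23/60)² = 5249/1200.
m = (2·(4069/3600) − (-23/60)·(-23/12))/(5249/1200) = 1831/5249; b = (4·(-23/12) − (-23/60)·2)/(5249/1200) = -8280/5249.
Residuals: 387/5249, 5488/5249, -175/5249, -5700/5249; SSR = 11962/5249.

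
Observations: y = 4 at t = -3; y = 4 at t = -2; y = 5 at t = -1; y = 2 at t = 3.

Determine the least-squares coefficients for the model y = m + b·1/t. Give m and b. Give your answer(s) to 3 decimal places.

With design matrix A, AᵀA = [[4, -3/2]; [-3/2, 53/36]] and Aᵀy = [15, -23/3]ᵀ.
det = 4·(53/36) − (-3/2)² = 131/36.
m = (15·(53/36) − (-3/2)·(-23/3))/(131/36) = 381/131; b = (4·(-23/3) − (-3/2)·15)/(131/36) = -294/131.

m = 2.908, b = -2.244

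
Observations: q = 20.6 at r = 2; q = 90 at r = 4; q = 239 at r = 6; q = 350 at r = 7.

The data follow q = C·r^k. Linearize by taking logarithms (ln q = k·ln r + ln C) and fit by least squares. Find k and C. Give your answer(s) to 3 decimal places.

Linearized form: ln q = k·ln r + ln C. From the 4 transformed points,
Sums: Σln r = 5.8171, Σ(ln r)² = 9.3992, Σln q = 18.8595, Σln r·ln q = 29.5465.
Normal system: [[9.3992, 5.8171]; [5.8171, 4]]·[k, ln C]ᵀ = [29.5465, 18.8595]ᵀ.
Slope k = (n·Σln r·ln q − Σln r·Σln q)/(n·Σ(ln r)² − (Σln r)²) = (4·29.5465 − 5.8171·18.8595)/3.7582 = 2.25600; ln C = (Σln q − k·Σln r)/n = 1.43402, so C = exp(1.43402) = 4.19552.

k = 2.256, C = 4.196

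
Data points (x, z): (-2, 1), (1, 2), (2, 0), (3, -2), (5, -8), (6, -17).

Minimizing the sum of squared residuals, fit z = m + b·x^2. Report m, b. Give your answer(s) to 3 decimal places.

m = 2.723, b = -0.511

Setting ∂/∂m … = 0 gives: 6·m + 79·b = -24;  79·m + 2035·b = -824.
Eliminating b: 2035·(row 1) − 79·(row 2) gives 5969·m = 2035·(-24) − 79·(-824) = 16256, so m = 128/47.
Then b = ((-824) − 79·(128/47))/2035 = -24/47.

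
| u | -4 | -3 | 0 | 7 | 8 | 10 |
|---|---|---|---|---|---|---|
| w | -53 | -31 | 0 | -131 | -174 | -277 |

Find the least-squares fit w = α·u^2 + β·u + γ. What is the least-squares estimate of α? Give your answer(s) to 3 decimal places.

Forming AᵀA = [[16834, 1764, 238]; [1764, 238, 18]; [238, 18, 6]] and Aᵀw = [-46382, -4774, -666]ᵀ gives AᵀA·[α, β, γ]ᵀ = Aᵀw.
Row-reducing yields α = -568932/193405, β = 65746/38681, γ = 113491/193405.

α = -2.942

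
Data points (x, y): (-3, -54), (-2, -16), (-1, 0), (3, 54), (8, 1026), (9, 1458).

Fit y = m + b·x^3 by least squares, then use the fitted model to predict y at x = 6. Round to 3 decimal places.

Forming AᵀA = [[6, 1232]; [1232, 795108]] and Aᵀy = [2468, 1591238]ᵀ gives AᵀA·[m, b]ᵀ = Aᵀy.
Δ = 6·795108 − 1232² = 3252824.
m = (2468·795108 − 1232·1591238)/3252824 = 240166/406603; b = (6·1591238 − 1232·2468)/3252824 = 1626713/813206.
At x = 6: ŷ = (240166/406603)·(1) + (1626713/813206)·(216) = 175925170/406603.

ŷ = 432.671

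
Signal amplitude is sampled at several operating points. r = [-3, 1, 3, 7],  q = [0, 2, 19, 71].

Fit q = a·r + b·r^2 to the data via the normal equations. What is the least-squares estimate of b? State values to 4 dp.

b = 1.0189

The normal equations are: 68·a + 344·b = 556;  344·a + 2564·b = 3652.
Eliminating b: 2564·(row 1) − 344·(row 2) gives 56016·a = 2564·556 − 344·3652 = 169296, so a = 3527/1167.
Then b = (3652 − 344·(3527/1167))/2564 = 1189/1167.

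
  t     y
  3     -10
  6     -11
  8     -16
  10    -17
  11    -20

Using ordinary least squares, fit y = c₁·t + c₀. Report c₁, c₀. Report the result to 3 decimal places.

The normal equations are: 330·c₁ + 38·c₀ = -614;  38·c₁ + 5·c₀ = -74.
det = 330·5 − 38² = 206.
c₁ = ((-614)·5 − 38·(-74))/206 = -129/103; c₀ = (330·(-74) − 38·(-614))/206 = -544/103.

c₁ = -1.252, c₀ = -5.282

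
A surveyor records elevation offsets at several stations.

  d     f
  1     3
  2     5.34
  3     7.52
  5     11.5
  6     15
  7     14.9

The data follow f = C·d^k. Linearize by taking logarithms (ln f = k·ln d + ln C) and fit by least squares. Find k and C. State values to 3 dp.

k = 0.854, C = 2.978

Let Y = ln f. Fitting Y = k·ln d + ln C by least squares:
XᵀX = [[11.2747, 7.1389]; [7.1389, 6]], rhs = [17.4173, 12.6432]ᵀ  (here Σln d = 7.1389, Σ(ln d)² = 11.2747, Σln f = 12.6432, Σln d·ln f = 17.4173).
Slope k = (n·Σln d·ln f − Σln d·Σln f)/(n·Σ(ln d)² − (Σln d)²) = (6·17.4173 − 7.1389·12.6432)/16.6845 = 0.85384; ln C = (Σln f − k·Σln d)/n = 1.09129, so C = exp(1.09129) = 2.97811.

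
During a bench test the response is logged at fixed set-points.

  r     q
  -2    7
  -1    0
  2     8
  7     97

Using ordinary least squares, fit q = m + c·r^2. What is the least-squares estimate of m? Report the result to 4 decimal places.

m = -1.0273

The normal equations are: 4·m + 58·c = 112;  58·m + 2434·c = 4813.
(Σ1 = 4, Σr^2 = 58, Σr^2·r^2 = 2434, Σq = 112, Σr^2·q = 4813.)
Determinant 4·2434 − 58² = 6372.
m = (112·2434 − 58·4813)/6372 = -1091/1062; c = (4·4813 − 58·112)/6372 = 1063/531.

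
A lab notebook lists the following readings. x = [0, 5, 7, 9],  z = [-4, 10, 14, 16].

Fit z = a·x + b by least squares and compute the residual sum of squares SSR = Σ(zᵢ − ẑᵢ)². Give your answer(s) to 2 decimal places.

SSR = 6.93

From the data, Σx·x = 155, Σx = 21, Σ1 = 4.
And Σx·z = 292, Σz = 36.
Normal equations: [[155, 21]; [21, 4]]·[a, b]ᵀ = [292, 36]ᵀ.
det = 155·4 − 21² = 179.
a = (292·4 − 21·36)/179 = 412/179; b = (155·36 − 21·292)/179 = -552/179.
Residuals: -164/179, 282/179, 174/179, -292/179; SSR = 1240/179.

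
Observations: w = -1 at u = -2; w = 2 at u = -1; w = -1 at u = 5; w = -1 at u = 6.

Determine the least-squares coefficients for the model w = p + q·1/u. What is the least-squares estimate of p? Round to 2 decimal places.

p = -0.86

The normal equations are: 4·p + (-17/15)·q = -1;  (-17/15)·p + (593/450)·q = -28/15.
Δ = 4·(593/450) − (-17/15)² = 299/75.
p = ((-1)·(593/450) − (-17/15)·(-28/15))/(299/75) = -515/598; q = (4·(-28/15) − (-17/15)·(-1))/(299/75) = -645/299.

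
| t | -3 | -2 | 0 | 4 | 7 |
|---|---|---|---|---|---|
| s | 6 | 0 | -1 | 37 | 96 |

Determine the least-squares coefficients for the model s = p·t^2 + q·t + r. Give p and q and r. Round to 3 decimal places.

p = 1.570, q = 2.815, r = -0.272

Sums needed: Σt^2·t^2 = 2754, Σt^2·t = 372, Σt^2 = 78, Σt·t = 78, Σt = 6, Σ1 = 5.
For Aᵀs: Σt^2·s = 5350, Σt·s = 802, Σs = 138.
Normal equations: [[2754, 372, 78]; [372, 78, 6]; [78, 6, 5]]·[p, q, r]ᵀ = [5350, 802, 138]ᵀ.
Solving the 3×3 system (Gaussian elimination) gives p = 20495/13053, q = 36739/13053, r = -1182/4351.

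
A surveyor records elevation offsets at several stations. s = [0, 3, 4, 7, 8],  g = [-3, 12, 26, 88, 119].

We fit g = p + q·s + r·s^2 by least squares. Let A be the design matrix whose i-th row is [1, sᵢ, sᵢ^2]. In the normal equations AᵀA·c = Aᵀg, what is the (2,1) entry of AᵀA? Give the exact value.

22

Row 2 ↔ basis s, column 1 ↔ basis 1, so (AᵀA)_{2,1} = Σᵢ s = (0)·(1) + (3)·(1) + (4)·(1) + (7)·(1) + (8)·(1) = 22.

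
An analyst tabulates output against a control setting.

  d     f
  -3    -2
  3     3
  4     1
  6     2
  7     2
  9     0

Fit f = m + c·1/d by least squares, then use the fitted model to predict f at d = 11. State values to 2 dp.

The normal system XᵀX·[m, c]ᵀ = Xᵀf is [[6, 169/252]; [169/252, 21925/63504]]·[m, c]ᵀ = [6, 71/28]ᵀ.
Eliminating c: (21925/63504)·(row 1) − (169/252)·(row 2) gives (102989/63504)·m = (21925/63504)·6 − (169/252)·(71/28) = 7853/21168, so m = 23559/102989.
Then c = ((71/28) − (169/252)·(23559/102989))/(21925/63504) = 710640/102989.
At d = 11: f̂ = (23559/102989)·(1) + (710640/102989)·(1/11) = 969789/1132879.

f̂ = 0.86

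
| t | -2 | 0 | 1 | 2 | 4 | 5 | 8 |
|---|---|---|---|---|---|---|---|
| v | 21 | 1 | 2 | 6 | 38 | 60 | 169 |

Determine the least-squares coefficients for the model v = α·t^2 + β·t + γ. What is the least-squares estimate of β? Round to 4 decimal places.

Compute the Gram sums: Σt^2·t^2 = 5010, Σt^2·t = 702, Σt^2 = 114, Σt·t = 114, Σt = 18, Σ1 = 7.
Moment sums: Σt^2·v = 13034, Σt·v = 1776, Σv = 297.
Normal equations: [[5010, 702, 114]; [702, 114, 18]; [114, 18, 7]]·[α, β, γ]ᵀ = [13034, 1776, 297]ᵀ.
Inverting the 3×3 Gram matrix, [α, β, γ]ᵀ = [82357/27048, -30973/9016, 3775/2254]ᵀ.

β = -3.4353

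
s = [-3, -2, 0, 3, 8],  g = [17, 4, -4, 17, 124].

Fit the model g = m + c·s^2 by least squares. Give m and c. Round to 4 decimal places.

Entries of AᵀA: Σ1 = 5, Σs^2 = 86, Σs^2·s^2 = 4274.
And Σg = 158, Σs^2·g = 8258.
Normal equations: [[5, 86]; [86, 4274]]·[m, c]ᵀ = [158, 8258]ᵀ.
Determinant 5·4274 − 86² = 13974.
m = (158·4274 − 86·8258)/13974 = -5816/2329; c = (5·8258 − 86·158)/13974 = 4617/2329.

m = -2.4972, c = 1.9824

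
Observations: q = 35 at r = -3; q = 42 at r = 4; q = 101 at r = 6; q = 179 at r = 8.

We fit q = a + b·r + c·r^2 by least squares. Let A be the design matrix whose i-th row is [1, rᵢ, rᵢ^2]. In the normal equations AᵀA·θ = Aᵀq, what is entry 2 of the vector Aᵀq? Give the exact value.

2101

Entry 2 ↔ basis r, so (Aᵀq)_{2} = Σᵢ (r)·qᵢ = (-3)·(35) + (4)·(42) + (6)·(101) + (8)·(179) = 2101.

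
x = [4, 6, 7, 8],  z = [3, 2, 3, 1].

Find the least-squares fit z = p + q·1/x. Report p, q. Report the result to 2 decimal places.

p = 0.44, q = 10.55

With design matrix M, MᵀM = [[4, 115/168]; [115/168, 3565/28224]] and Mᵀz = [9, 275/168]ᵀ.
Determinant 4·(3565/28224) − (115/168)² = 115/3136.
p = (9·(3565/28224) − (115/168)·(275/168))/(115/3136) = 4/9; q = (4·(275/168) − (115/168)·9)/(115/3136) = 728/69.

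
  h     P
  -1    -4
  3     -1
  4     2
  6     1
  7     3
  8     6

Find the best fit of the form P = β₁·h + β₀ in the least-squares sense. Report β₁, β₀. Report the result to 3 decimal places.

The normal system MᵀM·[β₁, β₀]ᵀ = MᵀP is [[175, 27]; [27, 6]]·[β₁, β₀]ᵀ = [84, 7]ᵀ.
Eliminating β₀: 6·(row 1) − 27·(row 2) gives 321·β₁ = 6·84 − 27·7 = 315, so β₁ = 105/107.
Then β₀ = (7 − 27·(105/107))/6 = -1043/321.

β₁ = 0.981, β₀ = -3.249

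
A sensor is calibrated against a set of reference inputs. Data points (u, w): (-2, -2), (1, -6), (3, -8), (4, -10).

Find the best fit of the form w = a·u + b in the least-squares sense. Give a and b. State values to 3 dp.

Setting ∂/∂a … = 0 gives: 30·a + 6·b = -66;  6·a + 4·b = -26.
(Σu·u = 30, Σu = 6, Σ1 = 4, Σu·w = -66, Σw = -26.)
Determinant 30·4 − 6² = 84.
a = ((-66)·4 − 6·(-26))/84 = -9/7; b = (30·(-26) − 6·(-66))/84 = -32/7.

a = -1.286, b = -4.571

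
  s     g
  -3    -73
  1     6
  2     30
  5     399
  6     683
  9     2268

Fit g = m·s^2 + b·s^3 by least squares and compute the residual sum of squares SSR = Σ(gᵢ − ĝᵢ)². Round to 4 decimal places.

SSR = 9.2517

Forming AᵀA = [[8580, 69740]; [69740, 594516]] and Aᵀg = [217740, 1852992]ᵀ gives AᵀA·[m, b]ᵀ = Aᵀg.
det = 8580·594516 − 69740² = 237279680.
m = (217740·594516 − 69740·1852992)/237279680 = 2778147/2965996; b = (8580·1852992 − 69740·217740)/237279680 = 810777/269636.
Residuals: -360131/1482998, 3049641/1482998, 1629729/741499, -419823/1482998, -161044/741499, 114129/1482998; SSR = 6860120/741499.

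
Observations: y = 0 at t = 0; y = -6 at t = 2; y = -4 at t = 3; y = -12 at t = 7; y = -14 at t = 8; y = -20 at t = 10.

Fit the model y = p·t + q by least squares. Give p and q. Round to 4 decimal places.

p = -1.8421, q = -0.1228

Compute the Gram sums: Σt·t = 226, Σt = 30, Σ1 = 6.
For Aᵀy: Σt·y = -420, Σy = -56.
So AᵀA·[p, q]ᵀ = Aᵀy: [[226, 30]; [30, 6]]·[p, q]ᵀ = [-420, -56]ᵀ.
Determinant 226·6 − 30² = 456.
p = ((-420)·6 − 30·(-56))/456 = -35/19; q = (226·(-56) − 30·(-420))/456 = -7/57.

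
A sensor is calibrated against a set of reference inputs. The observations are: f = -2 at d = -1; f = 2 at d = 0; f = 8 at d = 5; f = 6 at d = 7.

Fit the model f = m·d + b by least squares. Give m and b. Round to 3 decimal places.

m = 1.017, b = 0.704

The normal equations are: 75·m + 11·b = 84;  11·m + 4·b = 14.
Eliminating b: 4·(row 1) − 11·(row 2) gives 179·m = 4·84 − 11·14 = 182, so m = 182/179.
Then b = (14 − 11·(182/179))/4 = 126/179.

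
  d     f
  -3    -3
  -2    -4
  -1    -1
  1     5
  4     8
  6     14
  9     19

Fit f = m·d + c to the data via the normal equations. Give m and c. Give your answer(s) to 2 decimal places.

Entries of MᵀM: Σd·d = 148, Σd = 14, Σ1 = 7.
Moment sums: Σd·f = 310, Σf = 38.
So MᵀM·[m, c]ᵀ = Mᵀf: [[148, 14]; [14, 7]]·[m, c]ᵀ = [310, 38]ᵀ.
Eliminating c: 7·(row 1) − 14·(row 2) gives 840·m = 7·310 − 14·38 = 1638, so m = 39/20.
Then c = (38 − 14·(39/20))/7 = 107/70.

m = 1.95, c = 1.53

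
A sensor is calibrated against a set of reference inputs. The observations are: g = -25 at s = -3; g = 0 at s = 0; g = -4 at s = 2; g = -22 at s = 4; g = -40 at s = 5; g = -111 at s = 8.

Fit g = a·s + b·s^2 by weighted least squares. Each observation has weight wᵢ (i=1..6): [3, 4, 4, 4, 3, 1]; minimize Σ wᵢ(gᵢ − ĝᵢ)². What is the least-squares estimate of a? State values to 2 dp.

a = 2.30

From the data, Σwᵢ·s·s = 246, Σwᵢ·s·s^2 = 1094, Σwᵢ·s^2·s^2 = 7302.
And Σwᵢ·s·g = -1647, Σwᵢ·s^2·g = -12251.
Eliminating b: 7302·(row 1) − 1094·(row 2) gives 599456·a = 7302·(-1647) − 1094·(-12251) = 1376200, so a = 172025/74932.
Then b = ((-12251) − 1094·(172025/74932))/7302 = -151491/74932.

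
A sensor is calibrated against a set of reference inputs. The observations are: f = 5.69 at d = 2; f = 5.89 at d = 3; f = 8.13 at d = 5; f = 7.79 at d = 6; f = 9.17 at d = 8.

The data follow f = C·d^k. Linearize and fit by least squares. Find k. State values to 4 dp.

With ln fᵢ as the transformed response and ln dᵢ as the regressor:
Σln d = 7.2724, Σ(ln d)² = 11.8122, Σln f = 9.8763, Σln d·ln f = 14.8121.
Equations: 11.8122·k + 7.2724·ln C = 14.8121;  7.2724·k + 5·ln C = 9.8763.
Δ = 11.8122·5 − (7.2724)² = 6.1731; k = (14.8121·5 − 7.2724·9.8763)/6.1731 = 0.36222, ln C = (11.8122·9.8763 − 7.2724·14.8121)/6.1731 = 1.44842.

k = 0.3622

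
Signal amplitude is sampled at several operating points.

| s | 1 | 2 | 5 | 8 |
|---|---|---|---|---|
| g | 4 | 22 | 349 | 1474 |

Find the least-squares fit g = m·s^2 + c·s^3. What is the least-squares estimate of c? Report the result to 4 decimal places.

The normal system XᵀX·[m, c]ᵀ = Xᵀg is [[4738, 35926]; [35926, 277834]]·[m, c]ᵀ = [103153, 798493]ᵀ.
Eliminating c: 277834·(row 1) − 35926·(row 2) gives 25700016·m = 277834·103153 − 35926·798493 = -27248916, so m = -2270743/2141668.
Then c = (798493 − 35926·(-2270743/2141668))/277834 = 280381/93116.

c = 3.0111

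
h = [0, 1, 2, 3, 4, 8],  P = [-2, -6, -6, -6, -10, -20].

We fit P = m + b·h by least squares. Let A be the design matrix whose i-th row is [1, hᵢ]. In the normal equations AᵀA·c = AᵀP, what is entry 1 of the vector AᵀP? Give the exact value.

-50

Entry 1 ↔ basis 1, so (AᵀP)_{1} = Σᵢ Pᵢ = (1)·(-2) + (1)·(-6) + (1)·(-6) + (1)·(-6) + (1)·(-10) + (1)·(-20) = -50.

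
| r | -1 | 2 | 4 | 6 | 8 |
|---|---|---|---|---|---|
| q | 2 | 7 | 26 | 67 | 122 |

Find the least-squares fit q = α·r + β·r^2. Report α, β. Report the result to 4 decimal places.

The normal equations are: 121·α + 799·β = 1494;  799·α + 5665·β = 10666.
(Σr·r = 121, Σr·r^2 = 799, Σr^2·r^2 = 5665, Σr·q = 1494, Σr^2·q = 10666.)
Δ = 121·5665 − 799² = 47064.
α = (1494·5665 − 799·10666)/47064 = -7328/5883; β = (121·10666 − 799·1494)/47064 = 12110/5883.

α = -1.2456, β = 2.0585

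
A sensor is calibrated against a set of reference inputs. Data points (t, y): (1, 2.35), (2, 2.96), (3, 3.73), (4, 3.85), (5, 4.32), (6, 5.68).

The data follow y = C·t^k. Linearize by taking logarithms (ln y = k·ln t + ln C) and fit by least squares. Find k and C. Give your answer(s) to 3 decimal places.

k = 0.445, C = 2.254

Taking logs, ln y = k·ln t + ln C, so regress ln y on ln t.
Over the data: Σln t = 6.5793, Σ(ln t)² = 9.4099, Σln y = 7.8043, Σln t·ln y = 9.5345.
Normal system: [[9.4099, 6.5793]; [6.5793, 6]]·[k, ln C]ᵀ = [9.5345, 7.8043]ᵀ.
Δ = 9.4099·6 − (6.5793)² = 13.1729; k = (9.5345·6 − 6.5793·7.8043)/13.1729 = 0.44488, ln C = (9.4099·7.8043 − 6.5793·9.5345)/13.1729 = 0.81288, so C = exp(0.81288) = 2.25440.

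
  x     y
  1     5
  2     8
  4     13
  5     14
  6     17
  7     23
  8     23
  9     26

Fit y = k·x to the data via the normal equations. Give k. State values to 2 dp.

k = 2.99

Compute the Gram sums: Σx·x = 276.
For Mᵀy: Σx·y = 824.
So MᵀM·[k]ᵀ = Mᵀy: [[276]]·[k]ᵀ = [824]ᵀ.
k = 824/276 = 2.98551.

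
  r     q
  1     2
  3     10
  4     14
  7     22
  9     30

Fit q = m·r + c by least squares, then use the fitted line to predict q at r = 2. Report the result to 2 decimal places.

q̂ = 6.16

From the data, Σr·r = 156, Σr = 24, Σ1 = 5.
For Aᵀq: Σr·q = 512, Σq = 78.
Normal equations: [[156, 24]; [24, 5]]·[m, c]ᵀ = [512, 78]ᵀ.
Δ = 156·5 − 24² = 204.
m = (512·5 − 24·78)/204 = 172/51; c = (156·78 − 24·512)/204 = -10/17.
At r = 2: q̂ = (172/51)·(2) + (-10/17)·(1) = 314/51.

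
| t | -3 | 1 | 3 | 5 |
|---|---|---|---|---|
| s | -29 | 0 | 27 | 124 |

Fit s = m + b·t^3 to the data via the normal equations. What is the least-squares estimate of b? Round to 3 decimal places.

b = 1.004

The normal equations are: 4·m + 126·b = 122;  126·m + 17084·b = 17012.
Δ = 4·17084 − 126² = 52460.
m = (122·17084 − 126·17012)/52460 = -14816/13115; b = (4·17012 − 126·122)/52460 = 13169/13115.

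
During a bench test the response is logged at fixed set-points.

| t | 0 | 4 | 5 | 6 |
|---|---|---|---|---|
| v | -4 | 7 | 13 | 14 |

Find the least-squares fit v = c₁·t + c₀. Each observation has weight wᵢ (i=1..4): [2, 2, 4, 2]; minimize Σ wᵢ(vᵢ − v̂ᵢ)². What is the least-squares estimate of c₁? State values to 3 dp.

c₁ = 3.182

Forming AᵀWA = [[204, 40]; [40, 10]] and AᵀWv = [484, 86]ᵀ gives AᵀWA·[c₁, c₀]ᵀ = AᵀWv.
Determinant 204·10 − 40² = 440.
c₁ = (484·10 − 40·86)/440 = 35/11; c₀ = (204·86 − 40·484)/440 = -227/55.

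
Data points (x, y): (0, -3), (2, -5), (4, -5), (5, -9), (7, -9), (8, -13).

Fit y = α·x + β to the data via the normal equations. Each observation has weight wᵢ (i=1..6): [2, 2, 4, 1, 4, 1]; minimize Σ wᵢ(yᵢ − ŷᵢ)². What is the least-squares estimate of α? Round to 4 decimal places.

Entries of MᵀWM: Σwᵢ·x·x = 357, Σwᵢ·x = 61, Σwᵢ·1 = 14.
And Σwᵢ·x·y = -501, Σwᵢ·y = -94.
det = 357·14 − 61² = 1277.
α = ((-501)·14 − 61·(-94))/1277 = -1280/1277; β = (357·(-94) − 61·(-501))/1277 = -2997/1277.

α = -1.0023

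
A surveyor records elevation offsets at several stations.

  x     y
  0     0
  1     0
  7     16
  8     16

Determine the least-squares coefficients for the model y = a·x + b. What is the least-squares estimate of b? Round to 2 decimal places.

b = -0.96

Sums needed: Σx·x = 114, Σx = 16, Σ1 = 4.
Right-hand side: Σx·y = 240, Σy = 32.
So MᵀM·[a, b]ᵀ = Mᵀy: [[114, 16]; [16, 4]]·[a, b]ᵀ = [240, 32]ᵀ.
Eliminating b: 4·(row 1) − 16·(row 2) gives 200·a = 4·240 − 16·32 = 448, so a = 56/25.
Then b = (32 − 16·(56/25))/4 = -24/25.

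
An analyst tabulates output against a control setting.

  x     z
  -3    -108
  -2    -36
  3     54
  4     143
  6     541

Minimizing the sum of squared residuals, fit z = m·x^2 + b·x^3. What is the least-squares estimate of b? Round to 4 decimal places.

Entries of AᵀA: Σx^2·x^2 = 1730, Σx^2·x^3 = 8768, Σx^3·x^3 = 52274.
Right-hand side: Σx^2·z = 21134, Σx^3·z = 130670.
Normal equations: [[1730, 8768]; [8768, 52274]]·[m, b]ᵀ = [21134, 130670]ᵀ.
Δ = 1730·52274 − 8768² = 13556196.
m = (21134·52274 − 8768·130670)/13556196 = -3412987/1129683; b = (1730·130670 − 8768·21134)/13556196 = 3396349/1129683.

b = 3.0065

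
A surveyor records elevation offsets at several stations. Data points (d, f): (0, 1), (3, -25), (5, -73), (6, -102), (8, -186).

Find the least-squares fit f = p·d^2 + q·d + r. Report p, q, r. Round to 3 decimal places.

The normal system MᵀM·[p, q, r]ᵀ = Mᵀf is [[6098, 880, 134]; [880, 134, 22]; [134, 22, 5]]·[p, q, r]ᵀ = [-17626, -2540, -385]ᵀ.
Row-reducing yields p = -1212/413, q = 69/413, r = 377/413.

p = -2.935, q = 0.167, r = 0.913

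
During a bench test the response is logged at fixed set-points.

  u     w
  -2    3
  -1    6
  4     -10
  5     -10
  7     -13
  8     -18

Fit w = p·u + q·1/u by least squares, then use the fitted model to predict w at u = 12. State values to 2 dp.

The normal system XᵀX·[p, q]ᵀ = Xᵀw is [[159, 6]; [6, 108861/78400]]·[p, q]ᵀ = [-337, -451/28]ᵀ.
det = 159·(108861/78400) − 6² = 14486499/78400.
p = ((-337)·(108861/78400) − 6·(-451/28))/(14486499/78400) = -3234373/1609611; q = (159·(-451/28) − 6·(-337))/(14486499/78400) = -1565200/536537.
At u = 12: ŵ = (-3234373/1609611)·(12) + (-1565200/536537)·(1/12) = -39203776/1609611.

ŵ = -24.36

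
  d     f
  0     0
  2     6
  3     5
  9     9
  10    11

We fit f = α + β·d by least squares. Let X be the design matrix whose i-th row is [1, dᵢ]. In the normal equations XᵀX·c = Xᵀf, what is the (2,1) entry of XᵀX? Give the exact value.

24

Row 2 ↔ basis d, column 1 ↔ basis 1, so (XᵀX)_{2,1} = Σᵢ d = (0)·(1) + (2)·(1) + (3)·(1) + (9)·(1) + (10)·(1) = 24.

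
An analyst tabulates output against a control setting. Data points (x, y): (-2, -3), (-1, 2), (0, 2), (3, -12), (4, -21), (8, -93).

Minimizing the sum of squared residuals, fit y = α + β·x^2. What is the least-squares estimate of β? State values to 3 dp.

From the data, Σ1 = 6, Σx^2 = 94, Σx^2·x^2 = 4450.
Right-hand side: Σy = -125, Σx^2·y = -6406.
So AᵀA·[α, β]ᵀ = Aᵀy: [[6, 94]; [94, 4450]]·[α, β]ᵀ = [-125, -6406]ᵀ.
Eliminating β: 4450·(row 1) − 94·(row 2) gives 17864·α = 4450·(-125) − 94·(-6406) = 45914, so α = 2087/812.
Then β = ((-6406) − 94·(2087/812))/4450 = -1213/812.

β = -1.494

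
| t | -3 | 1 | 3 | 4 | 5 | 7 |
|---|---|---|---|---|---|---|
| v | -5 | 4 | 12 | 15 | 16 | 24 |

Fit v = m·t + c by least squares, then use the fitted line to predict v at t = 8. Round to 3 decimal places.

v̂ = 25.948

Setting ∂/∂m … = 0 gives: 109·m + 17·c = 363;  17·m + 6·c = 66.
(Σt·t = 109, Σt = 17, Σ1 = 6, Σt·v = 363, Σv = 66.)
Δ = 109·6 − 17² = 365.
m = (363·6 − 17·66)/365 = 1056/365; c = (109·66 − 17·363)/365 = 1023/365.
At t = 8: v̂ = (1056/365)·(8) + (1023/365)·(1) = 9471/365.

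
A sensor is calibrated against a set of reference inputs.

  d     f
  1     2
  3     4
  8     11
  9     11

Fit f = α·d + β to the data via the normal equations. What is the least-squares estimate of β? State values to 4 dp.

Compute the Gram sums: Σd·d = 155, Σd = 21, Σ1 = 4.
Right-hand side: Σd·f = 201, Σf = 28.
Normal equations: [[155, 21]; [21, 4]]·[α, β]ᵀ = [201, 28]ᵀ.
Eliminating β: 4·(row 1) − 21·(row 2) gives 179·α = 4·201 − 21·28 = 216, so α = 216/179.
Then β = (28 − 21·(216/179))/4 = 119/179.

β = 0.6648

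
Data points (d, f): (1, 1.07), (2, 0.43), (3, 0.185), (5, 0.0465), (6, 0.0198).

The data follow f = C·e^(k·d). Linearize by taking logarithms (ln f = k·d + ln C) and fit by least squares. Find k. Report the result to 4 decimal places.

k = -0.7798

With ln fᵢ as the transformed response and dᵢ as the regressor:
Over the data: Σd = 17.0000, Σ(d)² = 75.0000, Σln f = -9.4541, Σd·ln f = -45.5564.
Normal system: [[75.0000, 17.0000]; [17.0000, 5]]·[k, ln C]ᵀ = [-45.5564, -9.4541]ᵀ.
Solving (det = 86.0000): k = -0.77980, ln C = 0.76050.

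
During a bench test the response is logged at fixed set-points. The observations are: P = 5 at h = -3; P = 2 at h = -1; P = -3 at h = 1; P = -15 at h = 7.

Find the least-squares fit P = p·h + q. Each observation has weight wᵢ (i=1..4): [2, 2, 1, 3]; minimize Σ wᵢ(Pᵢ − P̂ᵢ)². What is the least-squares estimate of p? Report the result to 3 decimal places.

p = -2.038

Normal-equation sums: Σwᵢ·h·h = 168, Σwᵢ·h = 14, Σwᵢ·1 = 8.
And Σwᵢ·h·P = -352, Σwᵢ·P = -34.
So AᵀWA·[p, q]ᵀ = AᵀWP: [[168, 14]; [14, 8]]·[p, q]ᵀ = [-352, -34]ᵀ.
Determinant 168·8 − 14² = 1148.
p = ((-352)·8 − 14·(-34))/1148 = -585/287; q = (168·(-34) − 14·(-352))/1148 = -28/41.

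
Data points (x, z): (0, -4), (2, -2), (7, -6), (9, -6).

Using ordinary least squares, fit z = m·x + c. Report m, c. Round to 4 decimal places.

m = -0.3585, c = -2.8868

Sums needed: Σx·x = 134, Σx = 18, Σ1 = 4.
For Mᵀz: Σx·z = -100, Σz = -18.
Normal equations: [[134, 18]; [18, 4]]·[m, c]ᵀ = [-100, -18]ᵀ.
Eliminating c: 4·(row 1) − 18·(row 2) gives 212·m = 4·(-100) − 18·(-18) = -76, so m = -19/53.
Then c = ((-18) − 18·(-19/53))/4 = -153/53.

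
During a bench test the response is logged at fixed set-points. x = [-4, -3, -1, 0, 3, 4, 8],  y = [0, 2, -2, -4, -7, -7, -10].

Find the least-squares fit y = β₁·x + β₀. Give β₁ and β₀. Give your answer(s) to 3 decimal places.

Compute the Gram sums: Σx·x = 115, Σx = 7, Σ1 = 7.
For Aᵀy: Σx·y = -133, Σy = -28.
So AᵀA·[β₁, β₀]ᵀ = Aᵀy: [[115, 7]; [7, 7]]·[β₁, β₀]ᵀ = [-133, -28]ᵀ.
Eliminating β₀: 7·(row 1) − 7·(row 2) gives 756·β₁ = 7·(-133) − 7·(-28) = -735, so β₁ = -35/36.
Then β₀ = ((-28) − 7·(-35/36))/7 = -109/36.

β₁ = -0.972, β₀ = -3.028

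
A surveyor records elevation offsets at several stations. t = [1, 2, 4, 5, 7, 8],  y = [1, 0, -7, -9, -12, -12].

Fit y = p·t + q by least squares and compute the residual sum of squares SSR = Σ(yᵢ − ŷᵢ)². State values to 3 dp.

From the data, Σt·t = 159, Σt = 27, Σ1 = 6.
Moment sums: Σt·y = -252, Σy = -39.
Normal equations: [[159, 27]; [27, 6]]·[p, q]ᵀ = [-252, -39]ᵀ.
Determinant 159·6 − 27² = 225.
p = ((-252)·6 − 27·(-39))/225 = -51/25; q = (159·(-39) − 27·(-252))/225 = 67/25.
Residuals: 9/25, 7/5, -38/25, -37/25, -2/5, 41/25; SSR = 236/25.

SSR = 9.440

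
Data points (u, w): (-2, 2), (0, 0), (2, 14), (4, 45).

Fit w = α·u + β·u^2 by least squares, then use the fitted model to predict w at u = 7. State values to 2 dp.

Setting ∂/∂α … = 0 gives: 24·α + 64·β = 204;  64·α + 288·β = 784.
Δ = 24·288 − 64² = 2816.
α = (204·288 − 64·784)/2816 = 67/22; β = (24·784 − 64·204)/2816 = 45/22.
At u = 7: ŵ = (67/22)·(7) + (45/22)·(49) = 1337/11.

ŵ = 121.55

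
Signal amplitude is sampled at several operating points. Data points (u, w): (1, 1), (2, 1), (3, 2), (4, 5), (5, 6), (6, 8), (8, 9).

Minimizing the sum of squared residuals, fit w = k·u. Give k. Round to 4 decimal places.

The normal equations are: 155·k = 179.
k = 179/155 = 1.15484.

k = 1.1548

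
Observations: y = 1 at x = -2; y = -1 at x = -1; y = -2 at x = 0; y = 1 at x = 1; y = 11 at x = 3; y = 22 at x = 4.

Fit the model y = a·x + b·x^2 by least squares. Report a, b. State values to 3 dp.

MᵀM·[a, b]ᵀ = Mᵀy reads: 31·a + 83·b = 121;  83·a + 355·b = 455.
(Σx·x = 31, Σx·x^2 = 83, Σx^2·x^2 = 355, Σx·y = 121, Σx^2·y = 455.)
Eliminating b: 355·(row 1) − 83·(row 2) gives 4116·a = 355·121 − 83·455 = 5190, so a = 865/686.
Then b = (455 − 83·(865/686))/355 = 677/686.

a = 1.261, b = 0.987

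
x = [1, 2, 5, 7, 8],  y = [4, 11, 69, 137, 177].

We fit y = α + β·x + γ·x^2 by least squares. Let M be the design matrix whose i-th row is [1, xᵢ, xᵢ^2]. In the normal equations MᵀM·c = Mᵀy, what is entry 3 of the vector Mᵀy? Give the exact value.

Entry 3 ↔ basis x^2, so (Mᵀy)_{3} = Σᵢ (x^2)·yᵢ = (1)·(4) + (4)·(11) + (25)·(69) + (49)·(137) + (64)·(177) = 19814.

19814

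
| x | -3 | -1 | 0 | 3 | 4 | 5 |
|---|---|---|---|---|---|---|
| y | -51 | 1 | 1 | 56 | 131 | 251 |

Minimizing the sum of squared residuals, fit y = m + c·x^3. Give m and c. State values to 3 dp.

From the data, Σ1 = 6, Σx^3 = 188, Σx^3·x^3 = 21180.
Moment sums: Σy = 389, Σx^3·y = 42647.
MᵀM·[m, c]ᵀ = Mᵀy becomes [[6, 188]; [188, 21180]]·[m, c]ᵀ = [389, 42647]ᵀ.
Eliminating c: 21180·(row 1) − 188·(row 2) gives 91736·m = 21180·389 − 188·42647 = 221384, so m = 27673/11467.
Then c = (42647 − 188·(27673/11467))/21180 = 91375/45868.

m = 2.413, c = 1.992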